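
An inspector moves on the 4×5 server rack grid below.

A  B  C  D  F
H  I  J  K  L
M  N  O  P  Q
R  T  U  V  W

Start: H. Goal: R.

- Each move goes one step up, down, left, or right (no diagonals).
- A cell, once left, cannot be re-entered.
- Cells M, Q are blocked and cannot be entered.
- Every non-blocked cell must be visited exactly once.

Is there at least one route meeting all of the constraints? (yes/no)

Cell W has only one open neighbour but is neither the start nor the goal, so a Hamiltonian route would have to both enter and leave it through the same neighbour — impossible without revisiting.

no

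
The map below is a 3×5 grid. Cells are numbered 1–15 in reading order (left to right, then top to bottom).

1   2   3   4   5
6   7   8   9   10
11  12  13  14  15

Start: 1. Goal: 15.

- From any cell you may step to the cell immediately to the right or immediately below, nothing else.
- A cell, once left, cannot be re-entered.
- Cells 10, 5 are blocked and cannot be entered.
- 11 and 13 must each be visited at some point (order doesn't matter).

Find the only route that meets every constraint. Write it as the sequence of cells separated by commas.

1, 6, 11, 12, 13, 14, 15

Moves only go right or down, so the column and row indices never decrease.
Route from 1: down 2 to 11, right 4 to 15 — 6 moves in all.
Check: all required cells visited.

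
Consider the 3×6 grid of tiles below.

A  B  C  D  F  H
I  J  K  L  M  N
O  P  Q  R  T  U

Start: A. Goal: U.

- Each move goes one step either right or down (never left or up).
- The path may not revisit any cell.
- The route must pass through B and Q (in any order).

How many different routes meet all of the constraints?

A right/down-only route from A to U makes exactly 2 down-moves and 5 right-moves in some order.
With no other constraints that would be C(7,2) = 21 routes.
A monotone route can only reach the required cells in the order B, Q, so split there and multiply the segment counts: A→B: 1; B→Q: 3; Q→U: 1; product = 3.
That gives 3 routes.

3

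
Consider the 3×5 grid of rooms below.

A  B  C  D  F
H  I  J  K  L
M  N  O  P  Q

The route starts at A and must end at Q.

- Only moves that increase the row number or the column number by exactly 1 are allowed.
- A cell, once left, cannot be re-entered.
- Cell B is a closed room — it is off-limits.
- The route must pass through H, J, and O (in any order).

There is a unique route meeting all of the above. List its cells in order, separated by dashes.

A - H - I - J - O - P - Q

Moves only go right or down, so the column and row indices never decrease.
Route from A: down 1 to H, right 2 to J, down 1 to O, right 2 to Q — 6 moves in all.
Check: all required cells visited.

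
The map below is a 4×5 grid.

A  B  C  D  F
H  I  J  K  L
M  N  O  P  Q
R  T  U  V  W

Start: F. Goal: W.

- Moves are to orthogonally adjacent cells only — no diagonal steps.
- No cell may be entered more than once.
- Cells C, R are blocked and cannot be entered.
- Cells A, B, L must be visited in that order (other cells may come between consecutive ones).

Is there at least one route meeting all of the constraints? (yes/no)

no

Ignoring the required order, 13 revisit-free routes from F to W pass through all of A, B, and L; the waypoint orders that occur are L → B → A (13) — never A → B → L.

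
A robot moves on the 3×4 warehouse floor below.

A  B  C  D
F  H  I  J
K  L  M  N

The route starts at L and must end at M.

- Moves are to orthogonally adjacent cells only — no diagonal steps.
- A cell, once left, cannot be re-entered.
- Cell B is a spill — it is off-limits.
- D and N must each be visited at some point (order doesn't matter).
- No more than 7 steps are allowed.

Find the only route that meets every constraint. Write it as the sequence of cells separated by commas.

The 7-move cap with required stops at D, N leaves no slack for detours.
Route from L: up 1 to H, right 1 to I, up 1 to C, right 1 to D, down 2 to N, left 1 to M — 7 moves in all.
Check: all required cells visited; 7 ≤ 7 moves.

L, H, I, C, D, J, N, M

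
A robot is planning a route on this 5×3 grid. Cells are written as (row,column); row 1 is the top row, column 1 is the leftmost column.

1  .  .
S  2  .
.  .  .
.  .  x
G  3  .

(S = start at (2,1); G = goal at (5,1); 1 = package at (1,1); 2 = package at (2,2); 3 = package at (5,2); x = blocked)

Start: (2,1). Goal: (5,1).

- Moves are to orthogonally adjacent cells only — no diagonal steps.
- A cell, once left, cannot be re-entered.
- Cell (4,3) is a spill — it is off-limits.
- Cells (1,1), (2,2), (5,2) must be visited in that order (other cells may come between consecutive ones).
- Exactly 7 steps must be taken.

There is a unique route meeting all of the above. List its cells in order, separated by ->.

The waypoints must appear in the order (1,1), (2,2), (5,2), with no cell reused.
Route from (2,1): up to (1,1), right to (1,2), 4× down (reaching (5,2)), left to (5,1) — 7 moves in all.
Check: order respected (1 at step 1, 2 at step 3, 3 at step 6); 7 moves as required.

(2,1) -> (1,1) -> (1,2) -> (2,2) -> (3,2) -> (4,2) -> (5,2) -> (5,1)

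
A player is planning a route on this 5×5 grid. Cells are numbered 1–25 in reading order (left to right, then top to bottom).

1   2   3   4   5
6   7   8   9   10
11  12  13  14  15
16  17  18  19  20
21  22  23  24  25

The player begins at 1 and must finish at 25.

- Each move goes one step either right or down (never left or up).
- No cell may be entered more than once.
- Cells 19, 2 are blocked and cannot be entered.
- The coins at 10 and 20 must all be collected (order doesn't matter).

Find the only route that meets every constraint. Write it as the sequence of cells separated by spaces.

1 6 7 8 9 10 15 20 25

Moves only go right or down, so the column and row indices never decrease.
Route from 1: down 1 to 6, right 4 to 10, down 3 to 25 — 8 moves in all.
Check: all required cells visited.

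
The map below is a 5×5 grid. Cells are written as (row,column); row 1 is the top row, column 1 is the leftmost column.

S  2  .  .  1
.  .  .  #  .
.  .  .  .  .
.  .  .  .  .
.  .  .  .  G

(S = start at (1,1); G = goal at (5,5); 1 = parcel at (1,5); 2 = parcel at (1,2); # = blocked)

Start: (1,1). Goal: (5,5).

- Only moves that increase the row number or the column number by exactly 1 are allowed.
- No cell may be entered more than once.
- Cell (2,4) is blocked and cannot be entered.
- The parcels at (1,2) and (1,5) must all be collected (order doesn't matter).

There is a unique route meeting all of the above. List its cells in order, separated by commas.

Moves only go right or down, so the column and row indices never decrease.
Route from (1,1): 4× right (reaching (1,5)), 4× down (reaching (5,5)) — 8 moves in all.
Check: all required cells visited.

(1,1), (1,2), (1,3), (1,4), (1,5), (2,5), (3,5), (4,5), (5,5)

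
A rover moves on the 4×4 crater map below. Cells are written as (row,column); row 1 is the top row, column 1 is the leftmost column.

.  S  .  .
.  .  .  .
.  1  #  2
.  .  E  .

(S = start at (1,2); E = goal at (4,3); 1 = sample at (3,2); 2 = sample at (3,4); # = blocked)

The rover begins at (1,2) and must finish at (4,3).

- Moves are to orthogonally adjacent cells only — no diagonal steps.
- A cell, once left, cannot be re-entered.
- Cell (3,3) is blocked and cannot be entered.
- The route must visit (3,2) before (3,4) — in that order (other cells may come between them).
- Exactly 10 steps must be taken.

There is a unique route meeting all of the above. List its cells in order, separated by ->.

The waypoints must appear in the order (3,2), (3,4), with no cell reused.
Route from (1,2): left 1 to (1,1), down 2 to (3,1), right 1 to (3,2), up 1 to (2,2), right 2 to (2,4), down 2 to (4,4), left 1 to (4,3) — 10 moves in all.
Check: order respected (1 at step 4, 2 at step 8); 10 moves as required.

(1,2) -> (1,1) -> (2,1) -> (3,1) -> (3,2) -> (2,2) -> (2,3) -> (2,4) -> (3,4) -> (4,4) -> (4,3)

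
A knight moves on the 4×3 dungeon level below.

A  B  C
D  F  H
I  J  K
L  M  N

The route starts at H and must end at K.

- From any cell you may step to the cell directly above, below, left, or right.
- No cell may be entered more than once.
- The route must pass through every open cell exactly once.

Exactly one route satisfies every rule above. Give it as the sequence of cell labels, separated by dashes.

H - C - B - A - D - F - J - I - L - M - N - K

Need to visit all 12 open cells exactly once, starting at H and ending at K.
Route from H: up to C, 2× left (reaching A), down to D, right to F, down to J, left to I, down to L, 2× right (reaching N), up to K — 11 moves in all.
Check: all 12 open cells covered.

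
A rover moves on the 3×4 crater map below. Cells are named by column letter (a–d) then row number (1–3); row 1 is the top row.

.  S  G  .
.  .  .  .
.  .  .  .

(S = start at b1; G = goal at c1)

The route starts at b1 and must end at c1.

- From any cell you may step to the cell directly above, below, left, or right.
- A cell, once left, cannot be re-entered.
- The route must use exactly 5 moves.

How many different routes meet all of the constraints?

Need simple routes of exactly 5 moves from b1 to c1 (Manhattan distance 1, so 2 moves are spent on a detour and 2 undoing it).
Enumerating: b1 b2 b3 c3 c2 c1 | b1 b2 c2 d2 d1 c1 | b1 a1 a2 b2 c2 c1.
That gives 3 routes.

3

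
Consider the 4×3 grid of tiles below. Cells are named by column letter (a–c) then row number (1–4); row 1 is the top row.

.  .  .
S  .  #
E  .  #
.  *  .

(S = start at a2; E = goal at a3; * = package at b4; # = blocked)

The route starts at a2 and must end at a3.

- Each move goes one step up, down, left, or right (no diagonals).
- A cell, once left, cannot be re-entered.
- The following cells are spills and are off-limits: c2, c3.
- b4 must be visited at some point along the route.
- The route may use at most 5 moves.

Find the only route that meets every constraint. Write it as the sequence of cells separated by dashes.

a2 - b2 - b3 - b4 - a4 - a3

Any route must reach b4 and still end at a3 within 5 moves, so the order of the required stops is forced.
Route from a2: right 1 to b2, down 2 to b4, left 1 to a4, up 1 to a3 — 5 moves in all.
Check: all required cells visited; 5 ≤ 5 moves.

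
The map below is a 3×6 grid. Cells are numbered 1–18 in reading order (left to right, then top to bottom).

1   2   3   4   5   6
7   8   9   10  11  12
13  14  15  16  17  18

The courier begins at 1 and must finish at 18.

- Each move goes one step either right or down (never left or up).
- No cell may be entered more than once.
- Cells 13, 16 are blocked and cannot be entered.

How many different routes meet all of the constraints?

A right/down-only route from 1 to 18 makes exactly 2 down-moves and 5 right-moves in some order.
With no other constraints that would be C(7,2) = 21 routes.
Subtract routes through each blocked cell (inclusion–exclusion for overlaps): − through 13: 1 − through 16: 10 + through 13&16: 1 → 11.
That gives 11 routes.

11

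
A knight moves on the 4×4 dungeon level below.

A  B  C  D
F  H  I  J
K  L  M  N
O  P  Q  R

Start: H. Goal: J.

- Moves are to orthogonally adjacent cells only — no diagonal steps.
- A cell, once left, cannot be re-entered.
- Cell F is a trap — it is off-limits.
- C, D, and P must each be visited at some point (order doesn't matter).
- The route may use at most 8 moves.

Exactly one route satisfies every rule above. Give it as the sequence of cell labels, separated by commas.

H, L, P, Q, M, I, C, D, J

The 8-move cap with required stops at C, D, P leaves no slack for detours.
Route from H: 2× down (reaching P), right to Q, 3× up (reaching C), right to D, down to J — 8 moves in all.
Check: all required cells visited; 8 ≤ 8 moves.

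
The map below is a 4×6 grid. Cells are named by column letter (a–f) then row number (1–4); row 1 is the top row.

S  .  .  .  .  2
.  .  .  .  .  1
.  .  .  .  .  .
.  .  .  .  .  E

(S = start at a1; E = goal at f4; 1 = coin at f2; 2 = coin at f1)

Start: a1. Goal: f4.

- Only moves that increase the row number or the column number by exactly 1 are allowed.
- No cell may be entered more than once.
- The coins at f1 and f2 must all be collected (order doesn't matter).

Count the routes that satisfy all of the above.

1

A right/down-only route from a1 to f4 makes exactly 3 down-moves and 5 right-moves in some order.
With no other constraints that would be C(8,3) = 56 routes.
A monotone route can only reach the required cells in the order f1, f2, so split there and multiply the segment counts: a1→f1: 1; f1→f2: 1; f2→f4: 1; product = 1.
That gives 1 route.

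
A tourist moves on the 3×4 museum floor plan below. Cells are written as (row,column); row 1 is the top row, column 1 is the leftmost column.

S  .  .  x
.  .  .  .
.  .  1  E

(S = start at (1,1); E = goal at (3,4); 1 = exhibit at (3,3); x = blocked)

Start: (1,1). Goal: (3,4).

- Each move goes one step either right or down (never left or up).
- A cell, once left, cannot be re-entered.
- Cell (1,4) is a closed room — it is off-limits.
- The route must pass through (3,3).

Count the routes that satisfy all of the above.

A right/down-only route from (1,1) to (3,4) makes exactly 2 down-moves and 3 right-moves in some order.
With no other constraints that would be C(5,2) = 10 routes.
Split at (3,3) and multiply the segment counts (each segment already excludes blocked cells): (1,1)→(3,3): 6; (3,3)→(3,4): 1; product = 6.
That gives 6 routes.

6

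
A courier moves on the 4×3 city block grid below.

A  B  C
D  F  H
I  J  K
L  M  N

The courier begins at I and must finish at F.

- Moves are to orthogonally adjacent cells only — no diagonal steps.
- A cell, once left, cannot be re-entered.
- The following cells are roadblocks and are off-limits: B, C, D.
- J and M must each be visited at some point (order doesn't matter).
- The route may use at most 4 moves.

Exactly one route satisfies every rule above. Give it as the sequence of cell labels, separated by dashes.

Any route must reach J and M and still end at F within 4 moves, so the order of the required stops is forced.
Route from I: down 1 to L, right 1 to M, up 2 to F — 4 moves in all.
Check: all required cells visited; 4 ≤ 4 moves.

I - L - M - J - F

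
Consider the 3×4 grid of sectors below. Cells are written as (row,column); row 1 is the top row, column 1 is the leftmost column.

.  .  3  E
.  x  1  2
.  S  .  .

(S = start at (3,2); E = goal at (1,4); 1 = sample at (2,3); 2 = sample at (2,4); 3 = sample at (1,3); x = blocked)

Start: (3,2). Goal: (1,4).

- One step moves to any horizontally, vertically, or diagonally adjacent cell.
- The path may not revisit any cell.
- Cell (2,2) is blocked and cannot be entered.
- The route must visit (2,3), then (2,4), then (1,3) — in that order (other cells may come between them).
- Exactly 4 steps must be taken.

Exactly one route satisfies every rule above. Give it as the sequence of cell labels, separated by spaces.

(3,2) (2,3) (2,4) (1,3) (1,4)

The waypoints must appear in the order (2,3), (2,4), (1,3), with no cell reused.
Route from (3,2): up-right 1 to (2,3), right 1 to (2,4), up-left 1 to (1,3), right 1 to (1,4) — 4 moves in all.
Check: order respected (1 at step 1, 2 at step 2, 3 at step 3); 4 moves as required.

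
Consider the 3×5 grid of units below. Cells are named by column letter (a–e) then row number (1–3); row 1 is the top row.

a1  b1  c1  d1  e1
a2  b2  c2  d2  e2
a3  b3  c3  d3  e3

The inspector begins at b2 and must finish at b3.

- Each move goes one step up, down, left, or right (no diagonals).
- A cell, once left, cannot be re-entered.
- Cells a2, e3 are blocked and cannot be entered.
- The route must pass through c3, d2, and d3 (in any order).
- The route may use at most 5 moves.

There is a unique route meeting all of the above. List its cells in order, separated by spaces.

b2 c2 d2 d3 c3 b3

The budget equals the shortest possible length, so every move has to be on a shortest route through the required cells.
Route from b2: 2× right (reaching d2), down to d3, 2× left (reaching b3) — 5 moves in all.
Check: all required cells visited; 5 ≤ 5 moves.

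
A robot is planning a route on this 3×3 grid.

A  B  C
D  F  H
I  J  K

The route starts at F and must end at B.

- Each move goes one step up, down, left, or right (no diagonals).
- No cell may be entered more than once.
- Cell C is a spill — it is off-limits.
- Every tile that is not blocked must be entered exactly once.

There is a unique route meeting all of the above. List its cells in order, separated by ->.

F -> H -> K -> J -> I -> D -> A -> B

Need to visit all 8 open cells exactly once, starting at F and ending at B.
Cell I has only two open neighbours (D and J), so the path must pass straight through it: one of those is the cell it's entered from and the other is where it exits.
Route from F: right 1 to H, down 1 to K, left 2 to I, up 2 to A, right 1 to B — 7 moves in all.
Check: all 8 open cells covered.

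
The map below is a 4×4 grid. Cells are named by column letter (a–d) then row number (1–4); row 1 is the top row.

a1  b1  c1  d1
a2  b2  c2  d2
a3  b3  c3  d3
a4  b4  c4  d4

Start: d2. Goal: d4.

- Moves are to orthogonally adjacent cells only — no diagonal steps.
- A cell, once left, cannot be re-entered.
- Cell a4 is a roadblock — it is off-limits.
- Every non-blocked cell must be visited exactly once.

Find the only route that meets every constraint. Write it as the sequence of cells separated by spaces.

Need to visit all 15 open cells exactly once, starting at d2 and ending at d4.
Cell a1 has only two open neighbours (a2 and b1), so the path must pass straight through it: one of those is the cell it's entered from and the other is where it exits.
Route from d2: up to d1, left to c1, down to c2, left to b2, up to b1, left to a1, 2× down (reaching a3), right to b3, down to b4, right to c4, up to c3, right to d3, down to d4 — 14 moves in all.
Check: all 15 open cells covered.

d2 d1 c1 c2 b2 b1 a1 a2 a3 b3 b4 c4 c3 d3 d4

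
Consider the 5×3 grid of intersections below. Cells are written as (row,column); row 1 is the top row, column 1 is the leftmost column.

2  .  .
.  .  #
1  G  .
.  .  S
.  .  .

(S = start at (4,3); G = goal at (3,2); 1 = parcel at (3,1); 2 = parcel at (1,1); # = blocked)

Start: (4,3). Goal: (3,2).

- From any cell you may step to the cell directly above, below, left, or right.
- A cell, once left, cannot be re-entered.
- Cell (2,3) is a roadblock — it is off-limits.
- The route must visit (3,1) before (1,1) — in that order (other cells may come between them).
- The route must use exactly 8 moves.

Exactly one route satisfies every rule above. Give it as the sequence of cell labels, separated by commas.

The waypoints must appear in the order (3,1), (1,1), with no cell reused.
Route from (4,3): left 2 to (4,1), up 3 to (1,1), right 1 to (1,2), down 2 to (3,2) — 8 moves in all.
Check: order respected (1 at step 3, 2 at step 5); 8 moves as required.

(4,3), (4,2), (4,1), (3,1), (2,1), (1,1), (1,2), (2,2), (3,2)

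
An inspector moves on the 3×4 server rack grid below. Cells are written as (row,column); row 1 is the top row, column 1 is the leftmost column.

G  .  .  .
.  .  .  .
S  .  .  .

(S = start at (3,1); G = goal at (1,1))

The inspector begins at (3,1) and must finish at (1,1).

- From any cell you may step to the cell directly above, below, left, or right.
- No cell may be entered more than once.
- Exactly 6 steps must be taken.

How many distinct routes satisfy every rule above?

Need simple routes of exactly 6 moves from (3,1) to (1,1) (Manhattan distance 2, so 2 moves are spent on a detour and 2 undoing it).
Enumerating: (3,1) (2,1) (2,2) (2,3) (1,3) (1,2) (1,1) | (3,1) (3,2) (2,2) (2,3) (1,3) (1,2) (1,1) | (3,1) (3,2) (3,3) (2,3) (1,3) (1,2) (1,1) | (3,1) (3,2) (3,3) (2,3) (2,2) (1,2) (1,1) | (3,1) (3,2) (3,3) (2,3) (2,2) (2,1) (1,1).
That gives 5 routes.

5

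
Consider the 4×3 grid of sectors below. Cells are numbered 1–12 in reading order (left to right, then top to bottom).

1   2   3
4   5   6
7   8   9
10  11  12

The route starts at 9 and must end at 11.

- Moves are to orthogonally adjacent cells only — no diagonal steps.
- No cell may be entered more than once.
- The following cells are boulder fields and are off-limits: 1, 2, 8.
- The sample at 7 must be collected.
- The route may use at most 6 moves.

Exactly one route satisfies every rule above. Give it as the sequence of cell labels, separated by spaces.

Any route must reach 7 and still end at 11 within 6 moves, so the order of the required stops is forced.
Route from 9: up 1 to 6, left 2 to 4, down 2 to 10, right 1 to 11 — 6 moves in all.
Check: all required cells visited; 6 ≤ 6 moves.

9 6 5 4 7 10 11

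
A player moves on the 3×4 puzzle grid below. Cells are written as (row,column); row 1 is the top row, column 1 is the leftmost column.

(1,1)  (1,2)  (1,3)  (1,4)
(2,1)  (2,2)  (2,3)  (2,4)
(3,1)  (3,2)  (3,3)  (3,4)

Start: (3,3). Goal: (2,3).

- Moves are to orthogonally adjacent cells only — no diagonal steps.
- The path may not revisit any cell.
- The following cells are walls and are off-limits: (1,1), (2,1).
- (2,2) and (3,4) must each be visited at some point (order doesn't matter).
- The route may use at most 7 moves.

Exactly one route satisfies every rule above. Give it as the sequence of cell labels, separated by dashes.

The budget equals the shortest possible length, so every move has to be on a shortest route through the required cells.
Route from (3,3): right 1 to (3,4), up 2 to (1,4), left 2 to (1,2), down 1 to (2,2), right 1 to (2,3) — 7 moves in all.
Check: all required cells visited; 7 ≤ 7 moves.

(3,3) - (3,4) - (2,4) - (1,4) - (1,3) - (1,2) - (2,2) - (2,3)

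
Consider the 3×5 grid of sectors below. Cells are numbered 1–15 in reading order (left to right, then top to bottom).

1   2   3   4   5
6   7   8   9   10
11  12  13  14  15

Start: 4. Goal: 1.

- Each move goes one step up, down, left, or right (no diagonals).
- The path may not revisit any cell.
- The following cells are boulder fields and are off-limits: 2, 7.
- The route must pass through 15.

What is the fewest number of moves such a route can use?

9

Any route passes through 15 somewhere between 4 and 1. Summing Manhattan distances along the two legs (4 → 15 → 1) gives a lower bound of 3 + 6 = 9 moves.
A route of 9 moves achieves this: 4 → 9 → 10 → 15 → 14 → 13 → 12 → 11 → 6 → 1.
Since 9 matches the lower bound, it is optimal.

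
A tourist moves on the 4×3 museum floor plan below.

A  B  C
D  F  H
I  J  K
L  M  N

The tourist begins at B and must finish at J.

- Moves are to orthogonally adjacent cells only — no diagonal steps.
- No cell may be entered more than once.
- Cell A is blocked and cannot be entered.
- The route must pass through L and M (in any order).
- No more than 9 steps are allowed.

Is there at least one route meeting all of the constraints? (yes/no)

yes

One route that works: B → F → D → I → L → M → J.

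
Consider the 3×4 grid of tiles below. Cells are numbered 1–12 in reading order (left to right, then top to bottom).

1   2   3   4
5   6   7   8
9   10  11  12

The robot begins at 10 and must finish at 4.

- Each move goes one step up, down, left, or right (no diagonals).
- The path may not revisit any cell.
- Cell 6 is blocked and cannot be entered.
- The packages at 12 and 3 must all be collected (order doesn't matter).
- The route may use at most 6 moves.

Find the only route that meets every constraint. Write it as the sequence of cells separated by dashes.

10 - 11 - 12 - 8 - 7 - 3 - 4

Any route must reach 12 and 3 and still end at 4 within 6 moves, so the order of the required stops is forced.
Route from 10: 2× right (reaching 12), up to 8, left to 7, up to 3, right to 4 — 6 moves in all.
Check: all required cells visited; 6 ≤ 6 moves.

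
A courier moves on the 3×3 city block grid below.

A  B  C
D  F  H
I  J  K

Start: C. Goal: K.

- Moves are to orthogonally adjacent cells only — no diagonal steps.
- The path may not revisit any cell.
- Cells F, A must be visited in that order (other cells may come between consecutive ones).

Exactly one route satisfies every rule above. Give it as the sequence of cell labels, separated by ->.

C -> H -> F -> B -> A -> D -> I -> J -> K

The waypoints must appear in the order F, A, with no cell reused.
Route from C: down 1 to H, left 1 to F, up 1 to B, left 1 to A, down 2 to I, right 2 to K — 8 moves in all.
Check: order respected (F at step 2, A at step 4).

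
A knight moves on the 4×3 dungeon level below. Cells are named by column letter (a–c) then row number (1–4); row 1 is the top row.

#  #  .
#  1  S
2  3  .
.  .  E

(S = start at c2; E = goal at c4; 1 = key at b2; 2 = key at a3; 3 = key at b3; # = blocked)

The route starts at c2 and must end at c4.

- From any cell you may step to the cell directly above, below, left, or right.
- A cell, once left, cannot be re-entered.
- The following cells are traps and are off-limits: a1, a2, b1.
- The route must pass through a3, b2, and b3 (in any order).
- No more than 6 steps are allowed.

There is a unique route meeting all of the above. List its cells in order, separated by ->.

c2 -> b2 -> b3 -> a3 -> a4 -> b4 -> c4

Any route must reach a3, b2, and b3 and still end at c4 within 6 moves, so the order of the required stops is forced.
Route from c2: left to b2, down to b3, left to a3, down to a4, 2× right (reaching c4) — 6 moves in all.
Check: all required cells visited; 6 ≤ 6 moves.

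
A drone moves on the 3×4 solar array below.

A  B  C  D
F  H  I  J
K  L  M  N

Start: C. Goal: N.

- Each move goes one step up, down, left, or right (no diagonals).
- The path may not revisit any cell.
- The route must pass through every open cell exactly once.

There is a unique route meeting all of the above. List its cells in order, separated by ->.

Need to visit all 12 open cells exactly once, starting at C and ending at N.
Route from C: right 1 to D, down 1 to J, left 2 to H, up 1 to B, left 1 to A, down 2 to K, right 3 to N — 11 moves in all.
Check: all 12 open cells covered.

C -> D -> J -> I -> H -> B -> A -> F -> K -> L -> M -> N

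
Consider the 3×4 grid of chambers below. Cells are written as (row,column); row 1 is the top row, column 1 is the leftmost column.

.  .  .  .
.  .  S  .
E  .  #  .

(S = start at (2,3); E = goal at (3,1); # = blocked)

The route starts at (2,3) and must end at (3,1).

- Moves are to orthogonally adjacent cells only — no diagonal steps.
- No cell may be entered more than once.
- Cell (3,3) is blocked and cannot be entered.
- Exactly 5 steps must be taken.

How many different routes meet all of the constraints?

Need simple routes of exactly 5 moves from (2,3) to (3,1) (Manhattan distance 3, so 1 moves are spent on a detour and 1 undoing it).
Enumerating: (2,3) (1,3) (1,2) (2,2) (3,2) (3,1) | (2,3) (1,3) (1,2) (2,2) (2,1) (3,1) | (2,3) (1,3) (1,2) (1,1) (2,1) (3,1) | (2,3) (2,2) (1,2) (1,1) (2,1) (3,1).
That gives 4 routes.

4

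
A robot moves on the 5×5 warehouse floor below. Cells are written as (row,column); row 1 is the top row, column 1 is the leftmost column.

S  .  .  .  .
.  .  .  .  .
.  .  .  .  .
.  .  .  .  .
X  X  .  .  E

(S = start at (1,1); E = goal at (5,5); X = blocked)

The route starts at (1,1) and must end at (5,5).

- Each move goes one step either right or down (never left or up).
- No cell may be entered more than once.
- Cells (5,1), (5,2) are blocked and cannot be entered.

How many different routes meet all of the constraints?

65

A right/down-only route from (1,1) to (5,5) makes exactly 4 down-moves and 4 right-moves in some order.
With no other constraints that would be C(8,4) = 70 routes.
Subtract routes through each blocked cell (inclusion–exclusion for overlaps): − through (5,1): 1 − through (5,2): 5 + through (5,1)&(5,2): 1 → 65.
That gives 65 routes.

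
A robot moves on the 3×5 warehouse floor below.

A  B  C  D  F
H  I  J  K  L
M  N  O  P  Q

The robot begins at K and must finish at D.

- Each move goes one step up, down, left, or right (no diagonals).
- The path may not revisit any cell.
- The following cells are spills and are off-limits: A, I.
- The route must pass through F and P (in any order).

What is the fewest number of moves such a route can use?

5

Any route passes through F and P in some order between K and D. Summing Manhattan distances along each leg and taking the cheapest ordering (K → P → F → D) gives a lower bound of 1 + 3 + 1 = 5 moves.
A route of 5 moves achieves this: K → P → Q → L → F → D.
Since 5 matches the lower bound, it is optimal.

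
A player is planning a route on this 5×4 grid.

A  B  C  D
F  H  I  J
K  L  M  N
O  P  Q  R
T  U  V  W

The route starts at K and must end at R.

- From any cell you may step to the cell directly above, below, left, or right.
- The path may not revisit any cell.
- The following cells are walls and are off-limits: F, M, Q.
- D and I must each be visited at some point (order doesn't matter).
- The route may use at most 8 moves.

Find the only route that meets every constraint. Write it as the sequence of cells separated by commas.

K, L, H, I, C, D, J, N, R

The 8-move cap with required stops at D, I leaves no slack for detours.
Route from K: right 1 to L, up 1 to H, right 1 to I, up 1 to C, right 1 to D, down 3 to R — 8 moves in all.
Check: all required cells visited; 8 ≤ 8 moves.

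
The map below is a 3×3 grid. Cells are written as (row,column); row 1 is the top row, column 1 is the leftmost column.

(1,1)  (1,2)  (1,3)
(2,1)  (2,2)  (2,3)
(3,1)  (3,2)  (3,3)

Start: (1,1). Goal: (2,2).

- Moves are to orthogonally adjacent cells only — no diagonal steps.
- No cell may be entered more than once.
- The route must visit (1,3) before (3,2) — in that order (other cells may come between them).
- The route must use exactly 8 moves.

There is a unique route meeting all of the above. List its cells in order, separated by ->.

(1,1) -> (1,2) -> (1,3) -> (2,3) -> (3,3) -> (3,2) -> (3,1) -> (2,1) -> (2,2)

The waypoints must appear in the order (1,3), (3,2), with no cell reused.
Route from (1,1): right 2 to (1,3), down 2 to (3,3), left 2 to (3,1), up 1 to (2,1), right 1 to (2,2) — 8 moves in all.
Check: order respected ((1,3) at step 2, (3,2) at step 5); 8 moves as required.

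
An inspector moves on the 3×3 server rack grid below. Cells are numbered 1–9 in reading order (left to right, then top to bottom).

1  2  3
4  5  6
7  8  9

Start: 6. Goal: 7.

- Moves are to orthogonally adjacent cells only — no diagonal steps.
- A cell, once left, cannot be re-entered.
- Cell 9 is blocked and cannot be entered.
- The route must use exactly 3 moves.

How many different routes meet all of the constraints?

Need simple routes of exactly 3 moves from 6 to 7 (Manhattan distance 3, so 0 moves are spent on a detour and 0 undoing it).
Enumerating: 6 5 8 7 | 6 5 4 7.
That gives 2 routes.

2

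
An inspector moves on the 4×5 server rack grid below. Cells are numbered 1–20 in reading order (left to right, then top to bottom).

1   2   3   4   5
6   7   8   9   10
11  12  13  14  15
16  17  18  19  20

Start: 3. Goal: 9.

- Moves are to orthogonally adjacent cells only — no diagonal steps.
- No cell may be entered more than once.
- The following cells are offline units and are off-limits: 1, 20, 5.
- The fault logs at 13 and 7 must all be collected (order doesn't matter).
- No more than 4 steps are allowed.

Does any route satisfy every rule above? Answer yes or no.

Even ignoring the no-revisit rule, getting from 3 to 9, taking the cheapest ordering 3 → 13 → 7 → 9 needs at least 2 + 2 + 2 = 6 moves (Manhattan distance per leg), which exceeds the 4-move limit.

no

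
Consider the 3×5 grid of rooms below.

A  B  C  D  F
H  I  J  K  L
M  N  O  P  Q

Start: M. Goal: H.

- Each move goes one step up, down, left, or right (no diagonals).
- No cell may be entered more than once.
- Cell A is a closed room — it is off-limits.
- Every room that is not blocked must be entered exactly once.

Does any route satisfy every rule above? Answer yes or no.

yes

One route that works: M → N → O → J → K → P → Q → L → F → D → C → B → I → H.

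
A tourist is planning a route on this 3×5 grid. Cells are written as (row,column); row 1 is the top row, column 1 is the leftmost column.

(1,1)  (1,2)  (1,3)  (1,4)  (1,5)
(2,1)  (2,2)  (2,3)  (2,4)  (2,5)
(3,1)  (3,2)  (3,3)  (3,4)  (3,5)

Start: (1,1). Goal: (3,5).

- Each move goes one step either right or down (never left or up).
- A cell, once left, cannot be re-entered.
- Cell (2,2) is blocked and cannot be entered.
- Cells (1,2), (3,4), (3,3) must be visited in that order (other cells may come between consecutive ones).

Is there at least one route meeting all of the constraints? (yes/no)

no

(3,3) lies to the left of (3,4), so going from (3,4) to (3,3) would need a leftward move — but moves only go right/down, so (3,4) cannot be visited before (3,3).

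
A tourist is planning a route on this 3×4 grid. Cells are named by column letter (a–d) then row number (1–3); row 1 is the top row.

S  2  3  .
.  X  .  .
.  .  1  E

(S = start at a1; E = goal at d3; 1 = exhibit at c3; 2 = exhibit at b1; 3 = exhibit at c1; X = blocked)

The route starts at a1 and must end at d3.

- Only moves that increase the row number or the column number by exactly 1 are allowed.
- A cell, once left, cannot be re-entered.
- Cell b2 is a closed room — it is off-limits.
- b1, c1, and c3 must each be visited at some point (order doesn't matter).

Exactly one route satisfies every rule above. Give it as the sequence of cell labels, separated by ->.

Moves only go right or down, so the column and row indices never decrease.
Route from a1: 2× right (reaching c1), 2× down (reaching c3), right to d3 — 5 moves in all.
Check: all required cells visited.

a1 -> b1 -> c1 -> c2 -> c3 -> d3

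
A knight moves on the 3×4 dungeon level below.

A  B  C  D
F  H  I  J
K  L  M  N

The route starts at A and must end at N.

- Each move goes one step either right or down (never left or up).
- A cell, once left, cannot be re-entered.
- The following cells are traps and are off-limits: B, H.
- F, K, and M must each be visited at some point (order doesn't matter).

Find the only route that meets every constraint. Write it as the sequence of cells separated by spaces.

Moves only go right or down, so the column and row indices never decrease.
Route from A: down 2 to K, right 3 to N — 5 moves in all.
Check: all required cells visited.

A F K L M N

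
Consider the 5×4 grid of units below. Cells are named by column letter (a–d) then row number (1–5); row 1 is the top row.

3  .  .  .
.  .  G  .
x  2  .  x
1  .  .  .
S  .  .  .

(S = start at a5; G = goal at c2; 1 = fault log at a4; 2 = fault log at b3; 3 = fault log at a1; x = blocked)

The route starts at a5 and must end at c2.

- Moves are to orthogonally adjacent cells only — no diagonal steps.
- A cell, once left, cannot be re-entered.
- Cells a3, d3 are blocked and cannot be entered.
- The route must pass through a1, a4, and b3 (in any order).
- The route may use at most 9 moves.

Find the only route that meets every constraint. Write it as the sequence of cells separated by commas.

a5, a4, b4, b3, b2, a2, a1, b1, c1, c2

The 9-move cap with required stops at a1, a4, b3 leaves no slack for detours.
Route from a5: up 1 to a4, right 1 to b4, up 2 to b2, left 1 to a2, up 1 to a1, right 2 to c1, down 1 to c2 — 9 moves in all.
Check: all required cells visited; 9 ≤ 9 moves.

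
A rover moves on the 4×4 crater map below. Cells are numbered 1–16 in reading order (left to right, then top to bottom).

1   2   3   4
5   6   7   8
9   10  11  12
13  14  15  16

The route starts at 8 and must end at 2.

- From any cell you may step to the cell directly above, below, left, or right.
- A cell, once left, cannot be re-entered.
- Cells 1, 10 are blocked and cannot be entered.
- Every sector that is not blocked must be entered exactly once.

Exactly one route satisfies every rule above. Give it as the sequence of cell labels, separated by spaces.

8 4 3 7 11 12 16 15 14 13 9 5 6 2

Need to visit all 14 open cells exactly once, starting at 8 and ending at 2.
Cell 13 has only two open neighbours (9 and 14), so the path must pass straight through it: one of those is the cell it's entered from and the other is where it exits.
Route from 8: up 1 to 4, left 1 to 3, down 2 to 11, right 1 to 12, down 1 to 16, left 3 to 13, up 2 to 5, right 1 to 6, up 1 to 2 — 13 moves in all.
Check: all 14 open cells covered.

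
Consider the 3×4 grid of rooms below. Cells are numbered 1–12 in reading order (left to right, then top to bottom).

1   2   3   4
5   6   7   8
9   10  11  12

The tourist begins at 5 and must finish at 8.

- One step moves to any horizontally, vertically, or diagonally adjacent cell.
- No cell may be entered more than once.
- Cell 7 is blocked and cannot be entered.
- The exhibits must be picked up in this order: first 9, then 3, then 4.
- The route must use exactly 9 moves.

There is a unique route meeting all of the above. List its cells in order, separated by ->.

The waypoints must appear in the order 9, 3, 4, with no cell reused.
Route from 5: down 1 to 9, right 2 to 11, up-left 2 to 1, right 3 to 4, down 1 to 8 — 9 moves in all.
Check: order respected (9 at step 1, 3 at step 7, 4 at step 8); 9 moves as required.

5 -> 9 -> 10 -> 11 -> 6 -> 1 -> 2 -> 3 -> 4 -> 8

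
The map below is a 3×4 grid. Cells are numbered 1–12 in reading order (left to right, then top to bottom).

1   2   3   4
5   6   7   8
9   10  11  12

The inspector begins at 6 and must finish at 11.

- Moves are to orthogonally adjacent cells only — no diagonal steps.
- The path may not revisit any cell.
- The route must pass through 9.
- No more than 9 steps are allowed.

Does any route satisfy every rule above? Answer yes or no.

One route that works: 6 → 5 → 9 → 10 → 11.

yes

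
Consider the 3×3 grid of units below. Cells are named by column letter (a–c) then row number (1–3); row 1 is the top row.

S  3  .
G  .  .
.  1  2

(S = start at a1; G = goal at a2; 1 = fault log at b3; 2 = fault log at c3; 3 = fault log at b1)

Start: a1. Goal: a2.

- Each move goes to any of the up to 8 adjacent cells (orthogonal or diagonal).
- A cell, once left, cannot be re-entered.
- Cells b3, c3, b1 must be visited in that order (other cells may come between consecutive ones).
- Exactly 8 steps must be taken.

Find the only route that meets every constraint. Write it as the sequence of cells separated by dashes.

The waypoints must appear in the order b3, c3, b1, with no cell reused.
Route from a1: down-right 1 to b2, down-left 1 to a3, right 2 to c3, up 2 to c1, left 1 to b1, down-left 1 to a2 — 8 moves in all.
Check: order respected (1 at step 3, 2 at step 4, 3 at step 7); 8 moves as required.

a1 - b2 - a3 - b3 - c3 - c2 - c1 - b1 - a2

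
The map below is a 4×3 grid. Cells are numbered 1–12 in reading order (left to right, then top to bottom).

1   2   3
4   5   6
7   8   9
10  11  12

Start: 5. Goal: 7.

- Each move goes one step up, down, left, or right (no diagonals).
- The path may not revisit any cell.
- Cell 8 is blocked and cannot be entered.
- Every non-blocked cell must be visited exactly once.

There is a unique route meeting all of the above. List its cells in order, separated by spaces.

5 4 1 2 3 6 9 12 11 10 7

Need to visit all 11 open cells exactly once, starting at 5 and ending at 7.
Route from 5: left 1 to 4, up 1 to 1, right 2 to 3, down 3 to 12, left 2 to 10, up 1 to 7 — 10 moves in all.
Check: all 11 open cells covered.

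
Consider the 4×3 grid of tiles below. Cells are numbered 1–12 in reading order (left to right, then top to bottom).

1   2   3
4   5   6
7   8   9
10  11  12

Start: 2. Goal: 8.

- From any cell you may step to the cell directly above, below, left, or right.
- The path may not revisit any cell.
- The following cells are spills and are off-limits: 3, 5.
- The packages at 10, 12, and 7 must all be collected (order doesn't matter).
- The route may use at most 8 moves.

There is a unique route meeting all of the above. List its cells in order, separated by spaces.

Any route must reach 10, 12, and 7 and still end at 8 within 8 moves, so the order of the required stops is forced.
Route from 2: left 1 to 1, down 3 to 10, right 2 to 12, up 1 to 9, left 1 to 8 — 8 moves in all.
Check: all required cells visited; 8 ≤ 8 moves.

2 1 4 7 10 11 12 9 8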